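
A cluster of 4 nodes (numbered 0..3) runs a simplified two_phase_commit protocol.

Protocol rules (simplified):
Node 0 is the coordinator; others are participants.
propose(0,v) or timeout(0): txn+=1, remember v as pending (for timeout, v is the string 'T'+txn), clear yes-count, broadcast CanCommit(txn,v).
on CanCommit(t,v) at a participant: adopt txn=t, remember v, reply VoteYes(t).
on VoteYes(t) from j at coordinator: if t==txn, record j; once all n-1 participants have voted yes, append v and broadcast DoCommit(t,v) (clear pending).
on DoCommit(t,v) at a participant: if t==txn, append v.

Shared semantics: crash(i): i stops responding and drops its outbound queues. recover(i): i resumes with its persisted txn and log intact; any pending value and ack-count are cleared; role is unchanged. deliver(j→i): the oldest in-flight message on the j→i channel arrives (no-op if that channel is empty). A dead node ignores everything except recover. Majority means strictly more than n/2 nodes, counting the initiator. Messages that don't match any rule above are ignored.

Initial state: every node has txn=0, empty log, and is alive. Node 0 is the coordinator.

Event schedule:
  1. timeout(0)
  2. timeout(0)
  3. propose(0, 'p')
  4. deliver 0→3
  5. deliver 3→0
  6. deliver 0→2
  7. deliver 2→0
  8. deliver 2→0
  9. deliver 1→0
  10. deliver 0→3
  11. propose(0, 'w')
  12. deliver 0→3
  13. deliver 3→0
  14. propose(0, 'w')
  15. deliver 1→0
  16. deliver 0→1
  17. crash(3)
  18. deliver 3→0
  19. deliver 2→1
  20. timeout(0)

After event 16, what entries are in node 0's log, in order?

empty

1. timeout(0):  <0:coor t1 ->
2. timeout(0):  <0:coor t2 ->
3. propose(0,'p'):  <0:coor t3 ->
4. deliver 0→3:  <3:part t1 ->
5. deliver 3→0:  nop
6. deliver 0→2:  <2:part t1 ->
7. deliver 2→0:  nop
8. deliver 2→0:  nop
9. deliver 1→0:  nop
10. deliver 0→3:  <3:part t2 ->
11. propose(0,'w'):  <0:coor t4 ->
12. deliver 0→3:  <3:part t3 ->
13. deliver 3→0:  nop
14. propose(0,'w'):  <0:coor t5 ->
15. deliver 1→0:  nop
16. deliver 0→1:  <1:part t1 ->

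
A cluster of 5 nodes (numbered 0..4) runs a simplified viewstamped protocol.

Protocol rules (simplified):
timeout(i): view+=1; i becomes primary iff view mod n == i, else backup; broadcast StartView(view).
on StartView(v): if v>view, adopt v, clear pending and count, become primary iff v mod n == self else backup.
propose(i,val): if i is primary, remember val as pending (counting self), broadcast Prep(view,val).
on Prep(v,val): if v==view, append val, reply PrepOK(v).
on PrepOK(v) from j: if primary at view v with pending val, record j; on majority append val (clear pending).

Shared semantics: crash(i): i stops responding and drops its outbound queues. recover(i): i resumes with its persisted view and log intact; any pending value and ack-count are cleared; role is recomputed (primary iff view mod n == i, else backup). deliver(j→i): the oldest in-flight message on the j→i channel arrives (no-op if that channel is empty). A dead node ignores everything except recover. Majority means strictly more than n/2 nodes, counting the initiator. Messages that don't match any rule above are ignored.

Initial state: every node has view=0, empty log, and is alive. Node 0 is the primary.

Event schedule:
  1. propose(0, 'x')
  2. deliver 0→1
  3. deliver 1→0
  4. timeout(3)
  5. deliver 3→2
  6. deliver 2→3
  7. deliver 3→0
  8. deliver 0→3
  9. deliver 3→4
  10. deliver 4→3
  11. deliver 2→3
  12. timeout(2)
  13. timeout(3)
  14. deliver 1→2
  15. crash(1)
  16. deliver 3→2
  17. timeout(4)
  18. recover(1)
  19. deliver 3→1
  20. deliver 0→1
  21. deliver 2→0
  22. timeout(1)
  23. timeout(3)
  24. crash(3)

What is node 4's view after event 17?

[1] propose(0,'x') → ∅
[2] deliver 0→1 → N1(back v0 [x])
[3] deliver 1→0 → ∅
[4] timeout(3) → N3(back v1 [-])
[5] deliver 3→2 → N2(back v1 [-])
[6] deliver 2→3 → ∅
[7] deliver 3→0 → N0(back v1 [-])
[8] deliver 0→3 → ∅
[9] deliver 3→4 → N4(back v1 [-])
[10] deliver 4→3 → ∅
[11] deliver 2→3 → ∅
[12] timeout(2) → N2(prim v2 [-])
[13] timeout(3) → N3(back v2 [-])
[14] deliver 1→2 → ∅
[15] crash(1) → N1(✗back v0 [x])
[16] deliver 3→2 → ∅
[17] timeout(4) → N4(back v2 [-])

2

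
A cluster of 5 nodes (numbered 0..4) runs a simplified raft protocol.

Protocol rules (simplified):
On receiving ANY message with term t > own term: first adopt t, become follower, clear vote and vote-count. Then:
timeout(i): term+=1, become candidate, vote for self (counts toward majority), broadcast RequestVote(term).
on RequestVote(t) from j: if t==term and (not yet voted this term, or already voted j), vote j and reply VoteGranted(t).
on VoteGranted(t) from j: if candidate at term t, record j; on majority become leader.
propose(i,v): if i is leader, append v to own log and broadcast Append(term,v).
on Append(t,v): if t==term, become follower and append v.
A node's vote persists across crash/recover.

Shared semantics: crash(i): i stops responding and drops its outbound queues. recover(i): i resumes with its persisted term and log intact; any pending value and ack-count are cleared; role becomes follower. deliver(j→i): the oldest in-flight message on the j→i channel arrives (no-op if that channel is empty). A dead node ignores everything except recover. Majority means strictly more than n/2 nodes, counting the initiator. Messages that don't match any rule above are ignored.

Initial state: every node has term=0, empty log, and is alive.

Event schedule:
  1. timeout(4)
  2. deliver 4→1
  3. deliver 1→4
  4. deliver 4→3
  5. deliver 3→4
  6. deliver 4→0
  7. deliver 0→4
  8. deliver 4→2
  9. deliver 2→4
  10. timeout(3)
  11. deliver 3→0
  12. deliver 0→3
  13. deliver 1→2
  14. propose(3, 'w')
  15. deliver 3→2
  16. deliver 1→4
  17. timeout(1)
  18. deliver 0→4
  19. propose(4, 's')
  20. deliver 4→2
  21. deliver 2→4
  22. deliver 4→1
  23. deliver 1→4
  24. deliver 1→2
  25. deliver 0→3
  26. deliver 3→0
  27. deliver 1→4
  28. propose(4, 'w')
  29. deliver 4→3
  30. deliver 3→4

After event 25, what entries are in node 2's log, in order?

empty

after 1 — timeout(4): n4:cand/t1/[-]
after 2 — deliver 4→1: n1:foll/t1/[-]
after 3 — deliver 1→4: ·
after 4 — deliver 4→3: n3:foll/t1/[-]
after 5 — deliver 3→4: n4:lead/t1/[-]
after 6 — deliver 4→0: n0:foll/t1/[-]
after 7 — deliver 0→4: ·
after 8 — deliver 4→2: n2:foll/t1/[-]
after 9 — deliver 2→4: ·
after 10 — timeout(3): n3:cand/t2/[-]
after 11 — deliver 3→0: n0:foll/t2/[-]
after 12 — deliver 0→3: ·
after 13 — deliver 1→2: ·
after 14 — propose(3,'w'): ·
after 15 — deliver 3→2: n2:foll/t2/[-]
after 16 — deliver 1→4: ·
after 17 — timeout(1): n1:cand/t2/[-]
after 18 — deliver 0→4: ·
after 19 — propose(4,'s'): n4:lead/t1/[s]
after 20 — deliver 4→2: ·
after 21 — deliver 2→4: ·
after 22 — deliver 4→1: ·
after 23 — deliver 1→4: n4:foll/t2/[s]
after 24 — deliver 1→2: ·
after 25 — deliver 0→3: ·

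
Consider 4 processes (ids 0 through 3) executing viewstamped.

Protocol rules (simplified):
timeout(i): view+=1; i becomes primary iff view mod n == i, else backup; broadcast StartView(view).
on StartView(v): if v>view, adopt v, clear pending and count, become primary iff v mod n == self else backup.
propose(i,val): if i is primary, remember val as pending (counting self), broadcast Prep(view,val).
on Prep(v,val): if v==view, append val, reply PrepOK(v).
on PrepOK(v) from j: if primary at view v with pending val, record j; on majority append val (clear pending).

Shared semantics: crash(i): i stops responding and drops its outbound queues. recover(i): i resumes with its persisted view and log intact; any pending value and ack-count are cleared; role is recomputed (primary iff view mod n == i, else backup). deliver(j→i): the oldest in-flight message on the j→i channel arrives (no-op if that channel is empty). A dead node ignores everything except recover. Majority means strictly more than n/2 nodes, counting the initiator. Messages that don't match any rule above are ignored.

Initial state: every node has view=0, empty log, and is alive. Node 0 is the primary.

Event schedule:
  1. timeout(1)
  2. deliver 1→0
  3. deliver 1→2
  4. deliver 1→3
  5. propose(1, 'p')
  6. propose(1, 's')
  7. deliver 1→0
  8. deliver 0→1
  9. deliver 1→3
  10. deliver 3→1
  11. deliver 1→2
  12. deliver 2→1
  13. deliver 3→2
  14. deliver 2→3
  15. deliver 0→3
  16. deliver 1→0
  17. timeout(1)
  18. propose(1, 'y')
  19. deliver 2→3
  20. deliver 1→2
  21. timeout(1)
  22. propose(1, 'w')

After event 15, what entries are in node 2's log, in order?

e1 timeout(1): 1[prim,v=1,-]
e2 deliver 1→0: 0[back,v=1,-]
e3 deliver 1→2: 2[back,v=1,-]
e4 deliver 1→3: 3[back,v=1,-]
e5 propose(1,'p'): ·
e6 propose(1,'s'): ·
e7 deliver 1→0: 0[back,v=1,p]
e8 deliver 0→1: ·
e9 deliver 1→3: 3[back,v=1,p]
e10 deliver 3→1: 1[prim,v=1,s]
e11 deliver 1→2: 2[back,v=1,p]
e12 deliver 2→1: ·
e13 deliver 3→2: ·
e14 deliver 2→3: ·
e15 deliver 0→3: ·

p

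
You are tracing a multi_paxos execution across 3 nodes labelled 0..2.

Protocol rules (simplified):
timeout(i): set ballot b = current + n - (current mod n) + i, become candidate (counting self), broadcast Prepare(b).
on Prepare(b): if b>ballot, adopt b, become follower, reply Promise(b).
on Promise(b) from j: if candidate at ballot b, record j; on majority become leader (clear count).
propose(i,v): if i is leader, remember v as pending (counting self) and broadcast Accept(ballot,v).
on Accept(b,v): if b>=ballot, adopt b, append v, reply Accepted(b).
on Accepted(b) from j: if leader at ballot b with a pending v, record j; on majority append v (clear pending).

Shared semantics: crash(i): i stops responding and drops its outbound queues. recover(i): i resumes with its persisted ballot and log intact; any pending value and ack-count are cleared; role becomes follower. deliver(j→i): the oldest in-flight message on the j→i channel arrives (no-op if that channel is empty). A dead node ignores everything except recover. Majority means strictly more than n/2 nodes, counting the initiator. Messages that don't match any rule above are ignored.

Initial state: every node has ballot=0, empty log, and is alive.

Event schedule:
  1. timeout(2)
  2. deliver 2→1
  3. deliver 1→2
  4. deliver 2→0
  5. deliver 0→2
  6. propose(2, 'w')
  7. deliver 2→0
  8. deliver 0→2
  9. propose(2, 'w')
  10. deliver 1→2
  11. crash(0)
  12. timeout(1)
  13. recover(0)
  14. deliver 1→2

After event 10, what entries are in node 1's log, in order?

empty

step 1 timeout(2): 2={cand,b=5,log=-}
step 2 deliver 2→1: 1={foll,b=5,log=-}
step 3 deliver 1→2: 2={lead,b=5,log=-}
step 4 deliver 2→0: 0={foll,b=5,log=-}
step 5 deliver 0→2: —
step 6 propose(2,'w'): —
step 7 deliver 2→0: 0={foll,b=5,log=w}
step 8 deliver 0→2: 2={lead,b=5,log=w}
step 9 propose(2,'w'): —
step 10 deliver 1→2: —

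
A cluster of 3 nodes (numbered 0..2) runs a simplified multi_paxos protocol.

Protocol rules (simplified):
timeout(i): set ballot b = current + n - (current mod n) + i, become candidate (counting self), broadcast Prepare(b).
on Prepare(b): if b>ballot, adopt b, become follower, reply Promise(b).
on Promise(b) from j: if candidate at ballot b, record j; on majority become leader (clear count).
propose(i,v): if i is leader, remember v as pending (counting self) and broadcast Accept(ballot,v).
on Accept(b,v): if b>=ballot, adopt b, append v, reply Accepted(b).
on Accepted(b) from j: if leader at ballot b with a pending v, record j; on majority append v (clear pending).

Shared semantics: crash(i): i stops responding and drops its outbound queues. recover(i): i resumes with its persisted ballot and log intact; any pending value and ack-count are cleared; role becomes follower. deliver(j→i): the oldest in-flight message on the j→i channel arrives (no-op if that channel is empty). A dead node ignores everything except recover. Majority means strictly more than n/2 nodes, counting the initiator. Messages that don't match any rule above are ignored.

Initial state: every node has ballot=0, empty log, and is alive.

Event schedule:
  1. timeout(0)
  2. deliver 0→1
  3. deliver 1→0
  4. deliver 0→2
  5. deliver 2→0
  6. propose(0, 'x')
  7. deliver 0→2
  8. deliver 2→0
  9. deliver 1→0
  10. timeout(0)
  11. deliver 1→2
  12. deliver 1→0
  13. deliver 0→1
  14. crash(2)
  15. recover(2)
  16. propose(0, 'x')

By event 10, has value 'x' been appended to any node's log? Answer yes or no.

yes

step 1 timeout(0): 0={cand,b=3,log=-}
step 2 deliver 0→1: 1={foll,b=3,log=-}
step 3 deliver 1→0: 0={lead,b=3,log=-}
step 4 deliver 0→2: 2={foll,b=3,log=-}
step 5 deliver 2→0: —
step 6 propose(0,'x'): —
step 7 deliver 0→2: 2={foll,b=3,log=x}
step 8 deliver 2→0: 0={lead,b=3,log=x}
step 9 deliver 1→0: —
step 10 timeout(0): 0={cand,b=6,log=x}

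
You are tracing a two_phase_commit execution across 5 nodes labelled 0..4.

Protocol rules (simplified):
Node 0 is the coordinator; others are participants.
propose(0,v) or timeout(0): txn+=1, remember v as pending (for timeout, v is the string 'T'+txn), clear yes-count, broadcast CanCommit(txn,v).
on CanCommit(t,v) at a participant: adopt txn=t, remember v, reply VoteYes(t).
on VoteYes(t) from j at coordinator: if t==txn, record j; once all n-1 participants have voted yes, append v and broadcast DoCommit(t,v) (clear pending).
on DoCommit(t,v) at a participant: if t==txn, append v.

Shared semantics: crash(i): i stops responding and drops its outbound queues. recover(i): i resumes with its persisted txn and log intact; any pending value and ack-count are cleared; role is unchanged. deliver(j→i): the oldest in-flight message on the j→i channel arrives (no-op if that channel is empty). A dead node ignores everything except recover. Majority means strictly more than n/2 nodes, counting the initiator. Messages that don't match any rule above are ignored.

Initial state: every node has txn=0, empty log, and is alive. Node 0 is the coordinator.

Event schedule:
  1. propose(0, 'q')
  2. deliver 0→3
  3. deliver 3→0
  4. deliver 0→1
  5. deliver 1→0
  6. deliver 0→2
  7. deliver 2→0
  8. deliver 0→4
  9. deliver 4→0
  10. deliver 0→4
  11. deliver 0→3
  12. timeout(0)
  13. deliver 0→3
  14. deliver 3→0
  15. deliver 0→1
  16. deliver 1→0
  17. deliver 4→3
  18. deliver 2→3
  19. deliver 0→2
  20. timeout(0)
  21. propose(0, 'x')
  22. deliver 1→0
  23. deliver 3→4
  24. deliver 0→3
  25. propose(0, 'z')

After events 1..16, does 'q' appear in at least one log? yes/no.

yes

after 1 — propose(0,'q'): n0:coor/t1/[-]
after 2 — deliver 0→3: n3:part/t1/[-]
after 3 — deliver 3→0: ·
after 4 — deliver 0→1: n1:part/t1/[-]
after 5 — deliver 1→0: ·
after 6 — deliver 0→2: n2:part/t1/[-]
after 7 — deliver 2→0: ·
after 8 — deliver 0→4: n4:part/t1/[-]
after 9 — deliver 4→0: n0:coor/t1/[q]
after 10 — deliver 0→4: n4:part/t1/[q]
after 11 — deliver 0→3: n3:part/t1/[q]
after 12 — timeout(0): n0:coor/t2/[q]
after 13 — deliver 0→3: n3:part/t2/[q]
after 14 — deliver 3→0: ·
after 15 — deliver 0→1: n1:part/t1/[q]
after 16 — deliver 1→0: ·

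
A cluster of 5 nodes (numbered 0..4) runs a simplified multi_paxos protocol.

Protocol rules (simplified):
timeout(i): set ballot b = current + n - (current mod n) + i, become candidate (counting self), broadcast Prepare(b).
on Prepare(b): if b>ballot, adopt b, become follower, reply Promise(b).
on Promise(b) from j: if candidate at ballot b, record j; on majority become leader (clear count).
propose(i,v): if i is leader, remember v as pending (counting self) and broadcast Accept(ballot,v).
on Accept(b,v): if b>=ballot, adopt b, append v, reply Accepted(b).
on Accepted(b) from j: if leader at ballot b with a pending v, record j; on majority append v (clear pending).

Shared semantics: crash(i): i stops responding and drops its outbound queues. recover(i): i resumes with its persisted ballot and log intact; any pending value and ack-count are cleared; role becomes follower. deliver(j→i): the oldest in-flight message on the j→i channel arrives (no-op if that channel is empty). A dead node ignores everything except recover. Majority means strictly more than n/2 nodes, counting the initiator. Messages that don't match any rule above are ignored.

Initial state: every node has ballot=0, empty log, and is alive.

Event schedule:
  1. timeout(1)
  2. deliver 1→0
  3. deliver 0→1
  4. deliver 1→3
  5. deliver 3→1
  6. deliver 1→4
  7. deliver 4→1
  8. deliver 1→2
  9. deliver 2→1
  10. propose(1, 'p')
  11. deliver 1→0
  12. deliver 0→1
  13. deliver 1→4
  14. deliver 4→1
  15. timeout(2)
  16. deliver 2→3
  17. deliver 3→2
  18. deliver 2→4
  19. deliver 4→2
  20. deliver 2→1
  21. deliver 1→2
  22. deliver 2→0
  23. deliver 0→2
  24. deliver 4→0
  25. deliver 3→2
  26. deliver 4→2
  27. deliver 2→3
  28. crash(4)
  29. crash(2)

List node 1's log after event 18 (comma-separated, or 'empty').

e1 timeout(1): 1[cand,b=6,-]
e2 deliver 1→0: 0[foll,b=6,-]
e3 deliver 0→1: ·
e4 deliver 1→3: 3[foll,b=6,-]
e5 deliver 3→1: 1[lead,b=6,-]
e6 deliver 1→4: 4[foll,b=6,-]
e7 deliver 4→1: ·
e8 deliver 1→2: 2[foll,b=6,-]
e9 deliver 2→1: ·
e10 propose(1,'p'): ·
e11 deliver 1→0: 0[foll,b=6,p]
e12 deliver 0→1: ·
e13 deliver 1→4: 4[foll,b=6,p]
e14 deliver 4→1: 1[lead,b=6,p]
e15 timeout(2): 2[cand,b=12,-]
e16 deliver 2→3: 3[foll,b=12,-]
e17 deliver 3→2: ·
e18 deliver 2→4: 4[foll,b=12,p]

p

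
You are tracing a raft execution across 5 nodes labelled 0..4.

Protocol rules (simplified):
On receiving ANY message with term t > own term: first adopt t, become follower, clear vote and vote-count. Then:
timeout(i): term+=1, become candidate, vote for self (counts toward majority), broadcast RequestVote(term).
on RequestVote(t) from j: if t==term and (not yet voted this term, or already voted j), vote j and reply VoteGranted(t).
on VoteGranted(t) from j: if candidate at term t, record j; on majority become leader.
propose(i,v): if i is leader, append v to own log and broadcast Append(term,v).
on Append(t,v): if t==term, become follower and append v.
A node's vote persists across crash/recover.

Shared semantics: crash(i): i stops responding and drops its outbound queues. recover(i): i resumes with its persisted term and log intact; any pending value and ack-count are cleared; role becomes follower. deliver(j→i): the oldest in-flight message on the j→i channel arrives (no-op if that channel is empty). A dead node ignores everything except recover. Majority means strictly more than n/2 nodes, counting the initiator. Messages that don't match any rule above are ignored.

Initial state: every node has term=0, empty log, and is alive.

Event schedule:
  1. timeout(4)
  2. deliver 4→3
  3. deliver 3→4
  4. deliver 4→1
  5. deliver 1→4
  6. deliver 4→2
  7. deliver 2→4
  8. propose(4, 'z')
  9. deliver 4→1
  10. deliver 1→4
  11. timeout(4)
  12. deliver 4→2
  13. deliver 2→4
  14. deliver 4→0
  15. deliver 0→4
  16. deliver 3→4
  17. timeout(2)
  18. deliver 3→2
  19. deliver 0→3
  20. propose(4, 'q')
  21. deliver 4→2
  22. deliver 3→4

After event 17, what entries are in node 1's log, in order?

z

e1 timeout(4): 4[cand,t=1,-]
e2 deliver 4→3: 3[foll,t=1,-]
e3 deliver 3→4: ·
e4 deliver 4→1: 1[foll,t=1,-]
e5 deliver 1→4: 4[lead,t=1,-]
e6 deliver 4→2: 2[foll,t=1,-]
e7 deliver 2→4: ·
e8 propose(4,'z'): 4[lead,t=1,z]
e9 deliver 4→1: 1[foll,t=1,z]
e10 deliver 1→4: ·
e11 timeout(4): 4[cand,t=2,z]
e12 deliver 4→2: 2[foll,t=1,z]
e13 deliver 2→4: ·
e14 deliver 4→0: 0[foll,t=1,-]
e15 deliver 0→4: ·
e16 deliver 3→4: ·
e17 timeout(2): 2[cand,t=2,z]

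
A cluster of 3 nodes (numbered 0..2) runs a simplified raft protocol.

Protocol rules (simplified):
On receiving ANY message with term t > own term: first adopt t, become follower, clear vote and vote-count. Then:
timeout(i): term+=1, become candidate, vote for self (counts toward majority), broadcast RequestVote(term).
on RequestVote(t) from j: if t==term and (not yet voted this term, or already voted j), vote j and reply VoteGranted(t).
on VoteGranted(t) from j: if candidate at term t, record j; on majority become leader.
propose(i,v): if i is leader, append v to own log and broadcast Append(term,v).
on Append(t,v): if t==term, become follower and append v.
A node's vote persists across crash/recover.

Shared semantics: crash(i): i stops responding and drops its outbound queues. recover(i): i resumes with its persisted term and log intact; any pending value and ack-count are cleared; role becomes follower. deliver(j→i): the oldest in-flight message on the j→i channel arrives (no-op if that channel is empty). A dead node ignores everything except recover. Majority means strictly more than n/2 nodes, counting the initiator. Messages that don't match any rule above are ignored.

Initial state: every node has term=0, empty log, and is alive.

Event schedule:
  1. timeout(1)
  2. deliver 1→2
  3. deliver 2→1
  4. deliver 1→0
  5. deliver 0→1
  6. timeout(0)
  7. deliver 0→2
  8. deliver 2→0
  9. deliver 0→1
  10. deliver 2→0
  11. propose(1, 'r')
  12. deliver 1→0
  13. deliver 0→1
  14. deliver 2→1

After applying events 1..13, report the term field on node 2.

[1] timeout(1) → N1(cand t1 [-])
[2] deliver 1→2 → N2(foll t1 [-])
[3] deliver 2→1 → N1(lead t1 [-])
[4] deliver 1→0 → N0(foll t1 [-])
[5] deliver 0→1 → ∅
[6] timeout(0) → N0(cand t2 [-])
[7] deliver 0→2 → N2(foll t2 [-])
[8] deliver 2→0 → N0(lead t2 [-])
[9] deliver 0→1 → N1(foll t2 [-])
[10] deliver 2→0 → ∅
[11] propose(1,'r') → ∅
[12] deliver 1→0 → ∅
[13] deliver 0→1 → ∅

2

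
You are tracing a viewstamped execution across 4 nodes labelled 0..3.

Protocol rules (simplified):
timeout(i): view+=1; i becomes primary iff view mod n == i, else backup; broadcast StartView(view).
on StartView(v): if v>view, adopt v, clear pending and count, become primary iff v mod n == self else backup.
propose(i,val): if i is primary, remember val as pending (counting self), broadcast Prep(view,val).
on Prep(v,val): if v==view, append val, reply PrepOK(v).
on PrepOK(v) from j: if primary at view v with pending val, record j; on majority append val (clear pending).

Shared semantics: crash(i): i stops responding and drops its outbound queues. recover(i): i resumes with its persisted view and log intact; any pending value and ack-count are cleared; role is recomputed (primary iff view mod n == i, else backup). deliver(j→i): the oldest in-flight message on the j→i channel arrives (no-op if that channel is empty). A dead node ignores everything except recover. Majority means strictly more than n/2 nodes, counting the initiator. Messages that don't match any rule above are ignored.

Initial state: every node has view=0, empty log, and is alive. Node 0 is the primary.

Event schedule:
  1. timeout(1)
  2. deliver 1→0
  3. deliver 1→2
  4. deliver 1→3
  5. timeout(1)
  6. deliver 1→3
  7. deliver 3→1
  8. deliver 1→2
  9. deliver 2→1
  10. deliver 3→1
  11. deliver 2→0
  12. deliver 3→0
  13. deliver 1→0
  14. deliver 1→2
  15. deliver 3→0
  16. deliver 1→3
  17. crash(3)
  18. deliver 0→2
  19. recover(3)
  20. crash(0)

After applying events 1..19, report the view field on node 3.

1. timeout(1):  <1:prim v1 ->
2. deliver 1→0:  <0:back v1 ->
3. deliver 1→2:  <2:back v1 ->
4. deliver 1→3:  <3:back v1 ->
5. timeout(1):  <1:back v2 ->
6. deliver 1→3:  <3:back v2 ->
7. deliver 3→1:  nop
8. deliver 1→2:  <2:prim v2 ->
9. deliver 2→1:  nop
10. deliver 3→1:  nop
11. deliver 2→0:  nop
12. deliver 3→0:  nop
13. deliver 1→0:  <0:back v2 ->
14. deliver 1→2:  nop
15. deliver 3→0:  nop
16. deliver 1→3:  nop
17. crash(3):  <3:✗back v2 ->
18. deliver 0→2:  nop
19. recover(3):  <3:back v2 ->

2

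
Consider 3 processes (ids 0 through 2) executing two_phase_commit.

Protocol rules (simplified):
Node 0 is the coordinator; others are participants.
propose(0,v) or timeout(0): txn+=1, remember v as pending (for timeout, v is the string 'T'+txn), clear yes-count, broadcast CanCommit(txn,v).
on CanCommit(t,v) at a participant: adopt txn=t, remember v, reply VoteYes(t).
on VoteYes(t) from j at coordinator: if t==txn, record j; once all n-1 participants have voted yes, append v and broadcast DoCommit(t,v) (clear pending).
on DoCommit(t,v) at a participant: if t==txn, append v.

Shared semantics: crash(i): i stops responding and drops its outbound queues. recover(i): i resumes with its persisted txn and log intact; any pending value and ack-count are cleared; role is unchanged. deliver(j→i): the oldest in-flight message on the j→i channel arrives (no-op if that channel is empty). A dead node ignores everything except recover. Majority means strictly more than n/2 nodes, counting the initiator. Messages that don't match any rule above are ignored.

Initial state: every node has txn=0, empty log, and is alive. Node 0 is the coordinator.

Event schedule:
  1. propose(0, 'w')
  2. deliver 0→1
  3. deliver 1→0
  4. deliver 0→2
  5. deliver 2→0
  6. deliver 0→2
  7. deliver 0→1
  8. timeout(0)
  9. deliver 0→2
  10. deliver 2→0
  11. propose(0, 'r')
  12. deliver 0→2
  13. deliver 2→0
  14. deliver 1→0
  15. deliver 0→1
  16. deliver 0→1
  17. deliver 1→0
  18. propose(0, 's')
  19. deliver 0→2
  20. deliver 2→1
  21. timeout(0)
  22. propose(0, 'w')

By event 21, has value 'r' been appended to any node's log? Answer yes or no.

[1] propose(0,'w') → N0(coor t1 [-])
[2] deliver 0→1 → N1(part t1 [-])
[3] deliver 1→0 → ∅
[4] deliver 0→2 → N2(part t1 [-])
[5] deliver 2→0 → N0(coor t1 [w])
[6] deliver 0→2 → N2(part t1 [w])
[7] deliver 0→1 → N1(part t1 [w])
[8] timeout(0) → N0(coor t2 [w])
[9] deliver 0→2 → N2(part t2 [w])
[10] deliver 2→0 → ∅
[11] propose(0,'r') → N0(coor t3 [w])
[12] deliver 0→2 → N2(part t3 [w])
[13] deliver 2→0 → ∅
[14] deliver 1→0 → ∅
[15] deliver 0→1 → N1(part t2 [w])
[16] deliver 0→1 → N1(part t3 [w])
[17] deliver 1→0 → ∅
[18] propose(0,'s') → N0(coor t4 [w])
[19] deliver 0→2 → N2(part t4 [w])
[20] deliver 2→1 → ∅
[21] timeout(0) → N0(coor t5 [w])

no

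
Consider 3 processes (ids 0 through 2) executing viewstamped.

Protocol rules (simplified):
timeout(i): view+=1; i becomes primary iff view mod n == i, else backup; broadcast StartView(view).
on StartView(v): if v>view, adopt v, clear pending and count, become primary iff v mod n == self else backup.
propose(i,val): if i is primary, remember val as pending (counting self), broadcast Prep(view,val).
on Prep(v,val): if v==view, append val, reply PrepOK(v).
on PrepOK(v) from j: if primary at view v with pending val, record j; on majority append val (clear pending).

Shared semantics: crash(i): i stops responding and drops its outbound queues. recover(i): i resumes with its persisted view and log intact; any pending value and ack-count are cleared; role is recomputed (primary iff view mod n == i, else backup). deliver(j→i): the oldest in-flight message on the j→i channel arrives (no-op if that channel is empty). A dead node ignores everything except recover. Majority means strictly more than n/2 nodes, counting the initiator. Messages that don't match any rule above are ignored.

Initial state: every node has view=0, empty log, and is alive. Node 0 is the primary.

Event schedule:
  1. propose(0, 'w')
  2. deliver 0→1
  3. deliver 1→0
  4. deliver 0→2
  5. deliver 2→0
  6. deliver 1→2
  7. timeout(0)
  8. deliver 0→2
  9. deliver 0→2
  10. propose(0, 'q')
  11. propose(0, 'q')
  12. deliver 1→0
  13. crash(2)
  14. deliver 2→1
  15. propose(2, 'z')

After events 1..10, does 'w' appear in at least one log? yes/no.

yes

[1] propose(0,'w') → ∅
[2] deliver 0→1 → N1(back v0 [w])
[3] deliver 1→0 → N0(prim v0 [w])
[4] deliver 0→2 → N2(back v0 [w])
[5] deliver 2→0 → ∅
[6] deliver 1→2 → ∅
[7] timeout(0) → N0(back v1 [w])
[8] deliver 0→2 → N2(back v1 [w])
[9] deliver 0→2 → ∅
[10] propose(0,'q') → ∅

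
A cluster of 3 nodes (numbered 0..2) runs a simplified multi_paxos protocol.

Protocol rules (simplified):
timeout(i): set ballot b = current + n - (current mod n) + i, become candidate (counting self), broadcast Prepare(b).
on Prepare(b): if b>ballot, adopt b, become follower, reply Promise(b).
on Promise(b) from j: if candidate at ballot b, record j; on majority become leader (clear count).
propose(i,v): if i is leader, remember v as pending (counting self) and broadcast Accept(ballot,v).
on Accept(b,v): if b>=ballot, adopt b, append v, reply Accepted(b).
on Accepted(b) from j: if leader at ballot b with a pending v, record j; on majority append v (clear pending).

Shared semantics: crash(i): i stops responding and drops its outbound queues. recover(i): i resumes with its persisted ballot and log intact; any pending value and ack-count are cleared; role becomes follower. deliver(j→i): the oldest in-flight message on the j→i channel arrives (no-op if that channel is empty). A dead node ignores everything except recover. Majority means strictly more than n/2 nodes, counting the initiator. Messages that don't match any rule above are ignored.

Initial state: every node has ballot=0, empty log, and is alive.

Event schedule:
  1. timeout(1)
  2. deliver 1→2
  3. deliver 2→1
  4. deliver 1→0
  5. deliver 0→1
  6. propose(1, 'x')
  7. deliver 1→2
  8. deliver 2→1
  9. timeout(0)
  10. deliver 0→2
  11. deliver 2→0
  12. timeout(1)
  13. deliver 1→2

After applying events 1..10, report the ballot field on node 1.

4

1. timeout(1):  <1:cand b4 ->
2. deliver 1→2:  <2:foll b4 ->
3. deliver 2→1:  <1:lead b4 ->
4. deliver 1→0:  <0:foll b4 ->
5. deliver 0→1:  nop
6. propose(1,'x'):  nop
7. deliver 1→2:  <2:foll b4 x>
8. deliver 2→1:  <1:lead b4 x>
9. timeout(0):  <0:cand b6 ->
10. deliver 0→2:  <2:foll b6 x>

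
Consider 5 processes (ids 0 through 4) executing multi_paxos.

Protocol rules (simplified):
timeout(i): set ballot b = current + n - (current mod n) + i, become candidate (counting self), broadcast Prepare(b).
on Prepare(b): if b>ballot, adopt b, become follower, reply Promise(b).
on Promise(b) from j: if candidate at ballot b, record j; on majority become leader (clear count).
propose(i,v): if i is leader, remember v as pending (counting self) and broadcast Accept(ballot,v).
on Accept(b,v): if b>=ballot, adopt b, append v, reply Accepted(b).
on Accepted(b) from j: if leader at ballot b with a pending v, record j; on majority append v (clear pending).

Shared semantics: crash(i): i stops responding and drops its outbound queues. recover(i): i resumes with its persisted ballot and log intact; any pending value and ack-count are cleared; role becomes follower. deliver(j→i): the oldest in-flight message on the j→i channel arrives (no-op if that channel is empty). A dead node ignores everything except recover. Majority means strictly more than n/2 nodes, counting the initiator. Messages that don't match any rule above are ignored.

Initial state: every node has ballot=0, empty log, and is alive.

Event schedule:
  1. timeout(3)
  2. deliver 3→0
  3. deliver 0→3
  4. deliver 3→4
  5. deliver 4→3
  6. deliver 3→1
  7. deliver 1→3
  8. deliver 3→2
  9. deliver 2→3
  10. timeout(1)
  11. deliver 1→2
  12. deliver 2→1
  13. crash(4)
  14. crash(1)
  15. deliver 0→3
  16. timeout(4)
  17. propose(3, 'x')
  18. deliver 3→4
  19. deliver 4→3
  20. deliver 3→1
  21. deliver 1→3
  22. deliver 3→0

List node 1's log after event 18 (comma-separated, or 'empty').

empty

step 1 timeout(3): 3={cand,b=8,log=-}
step 2 deliver 3→0: 0={foll,b=8,log=-}
step 3 deliver 0→3: —
step 4 deliver 3→4: 4={foll,b=8,log=-}
step 5 deliver 4→3: 3={lead,b=8,log=-}
step 6 deliver 3→1: 1={foll,b=8,log=-}
step 7 deliver 1→3: —
step 8 deliver 3→2: 2={foll,b=8,log=-}
step 9 deliver 2→3: —
step 10 timeout(1): 1={cand,b=11,log=-}
step 11 deliver 1→2: 2={foll,b=11,log=-}
step 12 deliver 2→1: —
step 13 crash(4): 4={✗foll,b=8,log=-}
step 14 crash(1): 1={✗cand,b=11,log=-}
step 15 deliver 0→3: —
step 16 timeout(4): —
step 17 propose(3,'x'): —
step 18 deliver 3→4: —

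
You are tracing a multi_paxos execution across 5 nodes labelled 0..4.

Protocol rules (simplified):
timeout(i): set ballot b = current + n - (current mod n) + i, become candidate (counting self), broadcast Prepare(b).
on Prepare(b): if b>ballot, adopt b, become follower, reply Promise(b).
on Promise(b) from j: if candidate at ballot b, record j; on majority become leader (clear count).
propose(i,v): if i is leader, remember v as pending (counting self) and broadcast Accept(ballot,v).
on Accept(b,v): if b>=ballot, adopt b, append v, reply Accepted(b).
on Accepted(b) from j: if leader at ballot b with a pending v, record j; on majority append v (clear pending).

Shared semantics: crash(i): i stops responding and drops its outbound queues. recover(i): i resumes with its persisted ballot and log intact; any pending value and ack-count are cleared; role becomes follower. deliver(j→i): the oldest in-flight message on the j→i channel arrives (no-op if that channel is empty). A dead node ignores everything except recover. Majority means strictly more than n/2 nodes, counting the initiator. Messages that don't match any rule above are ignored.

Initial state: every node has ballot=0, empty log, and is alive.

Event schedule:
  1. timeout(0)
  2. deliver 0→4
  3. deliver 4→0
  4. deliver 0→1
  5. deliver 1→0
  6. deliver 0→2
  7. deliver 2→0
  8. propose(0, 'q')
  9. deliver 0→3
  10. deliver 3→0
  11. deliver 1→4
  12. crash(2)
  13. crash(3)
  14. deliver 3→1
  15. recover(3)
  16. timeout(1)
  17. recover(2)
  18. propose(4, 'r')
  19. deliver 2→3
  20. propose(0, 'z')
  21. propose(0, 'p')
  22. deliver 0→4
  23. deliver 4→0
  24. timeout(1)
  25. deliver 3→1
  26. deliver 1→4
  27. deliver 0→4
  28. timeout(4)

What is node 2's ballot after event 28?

5

[1] timeout(0) → N0(cand b5 [-])
[2] deliver 0→4 → N4(foll b5 [-])
[3] deliver 4→0 → ∅
[4] deliver 0→1 → N1(foll b5 [-])
[5] deliver 1→0 → N0(lead b5 [-])
[6] deliver 0→2 → N2(foll b5 [-])
[7] deliver 2→0 → ∅
[8] propose(0,'q') → ∅
[9] deliver 0→3 → N3(foll b5 [-])
[10] deliver 3→0 → ∅
[11] deliver 1→4 → ∅
[12] crash(2) → N2(✗foll b5 [-])
[13] crash(3) → N3(✗foll b5 [-])
[14] deliver 3→1 → ∅
[15] recover(3) → N3(foll b5 [-])
[16] timeout(1) → N1(cand b11 [-])
[17] recover(2) → N2(foll b5 [-])
[18] propose(4,'r') → ∅
[19] deliver 2→3 → ∅
[20] propose(0,'z') → ∅
[21] propose(0,'p') → ∅
[22] deliver 0→4 → N4(foll b5 [q])
[23] deliver 4→0 → ∅
[24] timeout(1) → N1(cand b16 [-])
[25] deliver 3→1 → ∅
[26] deliver 1→4 → N4(foll b11 [q])
[27] deliver 0→4 → ∅
[28] timeout(4) → N4(cand b19 [q])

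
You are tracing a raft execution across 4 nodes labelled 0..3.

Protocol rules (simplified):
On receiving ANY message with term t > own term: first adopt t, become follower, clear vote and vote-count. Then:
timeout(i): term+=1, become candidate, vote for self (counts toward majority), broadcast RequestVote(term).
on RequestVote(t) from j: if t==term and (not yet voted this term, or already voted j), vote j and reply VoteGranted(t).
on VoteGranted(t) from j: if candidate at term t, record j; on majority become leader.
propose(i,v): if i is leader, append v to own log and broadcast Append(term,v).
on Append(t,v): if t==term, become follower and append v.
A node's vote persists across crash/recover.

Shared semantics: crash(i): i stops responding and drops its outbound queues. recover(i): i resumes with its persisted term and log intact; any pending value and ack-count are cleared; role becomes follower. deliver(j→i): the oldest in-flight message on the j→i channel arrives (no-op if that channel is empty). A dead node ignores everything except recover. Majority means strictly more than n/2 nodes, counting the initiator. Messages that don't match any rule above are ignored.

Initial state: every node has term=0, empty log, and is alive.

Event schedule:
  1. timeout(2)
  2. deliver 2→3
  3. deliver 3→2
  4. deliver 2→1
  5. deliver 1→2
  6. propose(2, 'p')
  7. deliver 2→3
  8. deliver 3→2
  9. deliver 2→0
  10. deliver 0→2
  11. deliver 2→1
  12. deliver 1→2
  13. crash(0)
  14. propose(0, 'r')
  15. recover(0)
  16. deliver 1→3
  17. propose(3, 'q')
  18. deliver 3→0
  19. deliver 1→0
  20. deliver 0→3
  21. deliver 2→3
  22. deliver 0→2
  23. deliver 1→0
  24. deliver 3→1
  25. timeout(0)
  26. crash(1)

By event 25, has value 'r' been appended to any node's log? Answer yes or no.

[1] timeout(2) → N2(cand t1 [-])
[2] deliver 2→3 → N3(foll t1 [-])
[3] deliver 3→2 → ∅
[4] deliver 2→1 → N1(foll t1 [-])
[5] deliver 1→2 → N2(lead t1 [-])
[6] propose(2,'p') → N2(lead t1 [p])
[7] deliver 2→3 → N3(foll t1 [p])
[8] deliver 3→2 → ∅
[9] deliver 2→0 → N0(foll t1 [-])
[10] deliver 0→2 → ∅
[11] deliver 2→1 → N1(foll t1 [p])
[12] deliver 1→2 → ∅
[13] crash(0) → N0(✗foll t1 [-])
[14] propose(0,'r') → ∅
[15] recover(0) → N0(foll t1 [-])
[16] deliver 1→3 → ∅
[17] propose(3,'q') → ∅
[18] deliver 3→0 → ∅
[19] deliver 1→0 → ∅
[20] deliver 0→3 → ∅
[21] deliver 2→3 → ∅
[22] deliver 0→2 → ∅
[23] deliver 1→0 → ∅
[24] deliver 3→1 → ∅
[25] timeout(0) → N0(cand t2 [-])

no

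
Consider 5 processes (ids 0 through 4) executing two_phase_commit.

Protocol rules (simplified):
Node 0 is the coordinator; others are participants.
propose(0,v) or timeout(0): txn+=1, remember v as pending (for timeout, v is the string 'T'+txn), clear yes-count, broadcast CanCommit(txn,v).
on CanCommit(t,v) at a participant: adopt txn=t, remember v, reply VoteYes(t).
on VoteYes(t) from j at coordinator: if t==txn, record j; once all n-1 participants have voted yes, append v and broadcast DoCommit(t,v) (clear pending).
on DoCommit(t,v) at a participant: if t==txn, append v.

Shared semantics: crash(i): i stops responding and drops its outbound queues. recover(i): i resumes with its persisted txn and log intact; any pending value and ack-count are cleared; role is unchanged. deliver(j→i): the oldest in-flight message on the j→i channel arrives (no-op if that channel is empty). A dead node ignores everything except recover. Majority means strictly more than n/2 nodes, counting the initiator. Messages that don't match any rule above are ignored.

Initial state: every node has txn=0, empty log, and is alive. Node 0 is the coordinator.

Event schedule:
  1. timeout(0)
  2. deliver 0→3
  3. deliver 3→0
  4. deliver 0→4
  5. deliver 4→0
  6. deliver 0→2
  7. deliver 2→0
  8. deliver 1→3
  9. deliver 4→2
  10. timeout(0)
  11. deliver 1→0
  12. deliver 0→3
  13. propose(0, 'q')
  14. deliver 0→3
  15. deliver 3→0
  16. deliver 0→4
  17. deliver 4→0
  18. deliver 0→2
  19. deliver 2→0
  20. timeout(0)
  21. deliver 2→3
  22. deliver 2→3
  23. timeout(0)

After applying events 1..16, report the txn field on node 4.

step 1 timeout(0): 0={coor,t=1,log=-}
step 2 deliver 0→3: 3={part,t=1,log=-}
step 3 deliver 3→0: —
step 4 deliver 0→4: 4={part,t=1,log=-}
step 5 deliver 4→0: —
step 6 deliver 0→2: 2={part,t=1,log=-}
step 7 deliver 2→0: —
step 8 deliver 1→3: —
step 9 deliver 4→2: —
step 10 timeout(0): 0={coor,t=2,log=-}
step 11 deliver 1→0: —
step 12 deliver 0→3: 3={part,t=2,log=-}
step 13 propose(0,'q'): 0={coor,t=3,log=-}
step 14 deliver 0→3: 3={part,t=3,log=-}
step 15 deliver 3→0: —
step 16 deliver 0→4: 4={part,t=2,log=-}

2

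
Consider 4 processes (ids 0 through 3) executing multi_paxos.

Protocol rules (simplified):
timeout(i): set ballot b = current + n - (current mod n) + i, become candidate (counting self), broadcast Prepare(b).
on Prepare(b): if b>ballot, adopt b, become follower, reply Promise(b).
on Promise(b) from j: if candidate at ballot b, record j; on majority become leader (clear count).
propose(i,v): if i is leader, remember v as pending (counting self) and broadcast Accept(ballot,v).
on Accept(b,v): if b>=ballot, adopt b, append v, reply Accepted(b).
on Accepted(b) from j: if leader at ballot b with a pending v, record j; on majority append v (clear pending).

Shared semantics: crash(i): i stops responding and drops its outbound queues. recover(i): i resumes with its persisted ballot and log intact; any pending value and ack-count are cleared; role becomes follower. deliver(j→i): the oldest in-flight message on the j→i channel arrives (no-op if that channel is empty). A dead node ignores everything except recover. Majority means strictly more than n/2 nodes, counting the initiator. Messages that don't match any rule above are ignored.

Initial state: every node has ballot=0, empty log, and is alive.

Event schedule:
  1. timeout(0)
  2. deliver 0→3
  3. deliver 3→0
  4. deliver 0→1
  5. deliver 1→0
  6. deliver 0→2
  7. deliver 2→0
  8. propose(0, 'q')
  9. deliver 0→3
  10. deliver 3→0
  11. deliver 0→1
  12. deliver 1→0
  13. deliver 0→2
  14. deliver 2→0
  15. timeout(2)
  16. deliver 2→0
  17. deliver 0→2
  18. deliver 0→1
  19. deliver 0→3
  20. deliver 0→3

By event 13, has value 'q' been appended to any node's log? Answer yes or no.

yes

after 1 — timeout(0): n0:cand/b4/[-]
after 2 — deliver 0→3: n3:foll/b4/[-]
after 3 — deliver 3→0: ·
after 4 — deliver 0→1: n1:foll/b4/[-]
after 5 — deliver 1→0: n0:lead/b4/[-]
after 6 — deliver 0→2: n2:foll/b4/[-]
after 7 — deliver 2→0: ·
after 8 — propose(0,'q'): ·
after 9 — deliver 0→3: n3:foll/b4/[q]
after 10 — deliver 3→0: ·
after 11 — deliver 0→1: n1:foll/b4/[q]
after 12 — deliver 1→0: n0:lead/b4/[q]
after 13 — deliver 0→2: n2:foll/b4/[q]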